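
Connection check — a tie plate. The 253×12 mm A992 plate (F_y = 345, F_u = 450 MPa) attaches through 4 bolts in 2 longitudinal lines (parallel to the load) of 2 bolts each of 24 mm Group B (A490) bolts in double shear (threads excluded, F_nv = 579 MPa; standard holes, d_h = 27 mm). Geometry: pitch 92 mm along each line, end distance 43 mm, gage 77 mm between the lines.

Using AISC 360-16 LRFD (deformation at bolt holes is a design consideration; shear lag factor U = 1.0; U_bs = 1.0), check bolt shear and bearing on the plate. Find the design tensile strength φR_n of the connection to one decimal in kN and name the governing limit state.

Bolt shear: A_b = π(24)²/4 = 452.39 mm². φR_n = 0.75 × 579 × 452.39 × 4 × 2 = 1571.6 kN.
Bearing (12 mm plate, F_u = 450 MPa): end bolts L_c = 43 − 27/2 = 29.5, R_n = min(1.2×29.5×12×450, 2.4×24×12×450) = 191.16 kN/bolt; interior L_c = 92 − 27 = 65, R_n = 311.04 kN/bolt. φR_n = 0.75 × (2×191.16 + 2×311.04) = 753.3 kN.
Governing: min(1571.6, 753.3) = 753.3 kN → bearing.

753.3 kN (bearing governs)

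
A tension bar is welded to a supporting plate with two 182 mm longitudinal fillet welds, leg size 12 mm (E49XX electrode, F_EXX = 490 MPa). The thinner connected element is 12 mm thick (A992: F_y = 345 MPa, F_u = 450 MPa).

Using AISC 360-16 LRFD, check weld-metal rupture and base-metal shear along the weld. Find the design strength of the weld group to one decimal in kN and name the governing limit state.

Weld metal: throat = 0.707×12 = 8.484 mm, L = 2×182 = 364 mm. φR_n = 0.75 × 0.6 × 490 × 8.484 × 364 = 680.9 kN.
Base metal shear (12 mm plate): yield φR_n = 1.0×0.6×345×12×364 = 904.2 kN; rupture φR_n = 0.75×0.6×450×12×364 = 884.5 kN; take 884.5 kN (rupture).
Governing: min(680.9, 884.5) = 680.9 kN → weld metal.

680.9 kN (weld metal governs)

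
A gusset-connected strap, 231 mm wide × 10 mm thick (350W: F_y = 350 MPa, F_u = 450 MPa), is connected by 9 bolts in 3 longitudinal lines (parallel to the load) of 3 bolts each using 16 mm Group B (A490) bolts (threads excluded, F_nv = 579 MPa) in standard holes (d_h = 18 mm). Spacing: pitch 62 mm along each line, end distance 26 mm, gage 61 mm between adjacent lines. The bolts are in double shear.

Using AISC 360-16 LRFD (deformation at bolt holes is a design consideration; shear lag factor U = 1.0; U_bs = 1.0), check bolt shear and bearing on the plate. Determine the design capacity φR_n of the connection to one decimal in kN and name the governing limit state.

Bolt shear: A_b = π(16)²/4 = 201.06 mm². φR_n = 0.75 × 579 × 201.06 × 9 × 2 = 1571.6 kN.
Bearing (10 mm plate, F_u = 450 MPa): end bolts L_c = 26 − 18/2 = 17, R_n = min(1.2×17×10×450, 2.4×16×10×450) = 91.8 kN/bolt; interior L_c = 62 − 18 = 44, R_n = 172.8 kN/bolt. φR_n = 0.75 × (3×91.8 + 6×172.8) = 984.2 kN.
Governing: min(1571.6, 984.2) = 984.2 kN → bearing.

984.2 kN (bearing governs)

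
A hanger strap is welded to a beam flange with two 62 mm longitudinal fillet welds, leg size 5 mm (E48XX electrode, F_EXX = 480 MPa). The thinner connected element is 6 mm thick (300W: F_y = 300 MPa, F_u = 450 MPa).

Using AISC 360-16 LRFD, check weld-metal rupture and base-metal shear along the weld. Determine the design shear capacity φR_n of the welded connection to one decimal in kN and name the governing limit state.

94.7 kN (weld metal governs)

Weld metal: throat = 0.707×5 = 3.535 mm, L = 2×62 = 124 mm. φR_n = 0.75 × 0.6 × 480 × 3.535 × 124 = 94.7 kN.
Base metal shear (6 mm plate): yield φR_n = 1.0×0.6×300×6×124 = 133.9 kN; rupture φR_n = 0.75×0.6×450×6×124 = 150.7 kN; take 133.9 kN (yield).
Governing: min(94.7, 133.9) = 94.7 kN → weld metal.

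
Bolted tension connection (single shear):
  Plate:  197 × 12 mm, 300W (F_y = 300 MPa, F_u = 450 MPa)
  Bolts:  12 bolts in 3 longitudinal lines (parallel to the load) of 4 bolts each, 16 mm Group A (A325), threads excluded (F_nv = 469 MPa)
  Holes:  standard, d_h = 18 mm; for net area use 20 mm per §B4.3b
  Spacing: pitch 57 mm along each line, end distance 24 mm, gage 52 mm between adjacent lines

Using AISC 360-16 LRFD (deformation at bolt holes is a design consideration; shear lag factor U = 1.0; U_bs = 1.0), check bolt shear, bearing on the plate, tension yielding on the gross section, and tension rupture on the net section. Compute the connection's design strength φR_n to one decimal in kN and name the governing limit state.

Bolt shear: A_b = π(16)²/4 = 201.06 mm². φR_n = 0.75 × 469 × 201.06 × 12 × 1 = 848.7 kN.
Bearing (12 mm plate, F_u = 450 MPa): end bolts L_c = 24 − 18/2 = 15, R_n = min(1.2×15×12×450, 2.4×16×12×450) = 97.2 kN/bolt; interior L_c = 57 − 18 = 39, R_n = 207.36 kN/bolt. φR_n = 0.75 × (3×97.2 + 9×207.36) = 1618.4 kN.
Tension yield (gross): A_g = 197×12 = 2364 mm². φR_n = 0.90 × 300 × 2364 = 638.3 kN.
Tension rupture (net): A_n = (197 − 3×20)×12 = 1644 mm² (U = 1.0, A_e = A_n). φR_n = 0.75 × 450 × 1644 = 554.9 kN.
Governing: min(848.7, 1618.4, 638.3, 554.9) = 554.9 kN → net-section rupture.

554.9 kN (net-section rupture governs)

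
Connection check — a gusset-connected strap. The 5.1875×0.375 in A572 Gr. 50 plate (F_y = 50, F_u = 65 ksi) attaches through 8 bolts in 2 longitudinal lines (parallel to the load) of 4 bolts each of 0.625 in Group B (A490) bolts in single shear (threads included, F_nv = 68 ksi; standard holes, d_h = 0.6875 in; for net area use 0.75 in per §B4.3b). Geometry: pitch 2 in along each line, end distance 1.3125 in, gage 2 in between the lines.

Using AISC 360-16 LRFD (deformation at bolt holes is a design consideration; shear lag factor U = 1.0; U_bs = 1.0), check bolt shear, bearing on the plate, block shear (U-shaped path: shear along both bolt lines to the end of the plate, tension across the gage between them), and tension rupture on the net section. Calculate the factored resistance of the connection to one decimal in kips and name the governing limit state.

Bolt shear: A_b = π(0.625)²/4 = 0.3068 in². φR_n = 0.75 × 68 × 0.3068 × 8 × 1 = 125.2 kips.
Bearing (0.375 in plate, F_u = 65 ksi): end bolts L_c = 1.3125 − 0.6875/2 = 0.96875, R_n = min(1.2×0.96875×0.375×65, 2.4×0.625×0.375×65) = 28.336 kips/bolt; interior L_c = 2 − 0.6875 = 1.3125, R_n = 36.563 kips/bolt. φR_n = 0.75 × (2×28.336 + 6×36.563) = 207.0 kips.
Block shear: shear path 2×[1.3125+3×2] = 2×7.3125 in, A_gv = 5.4844, A_nv = 2×(7.3125 − 3.5×0.75)×0.375 = 3.5156 in²; tension across gage: (2 − 1×0.75)×0.375 = 0.46875 in². R_n = min(0.6×65×3.5156, 0.6×50×5.4844) + 1.0×65×0.46875 = min(137.11, 164.53) + 30.469 = 167.58 kips. φR_n = 0.75 × 167.58 = 125.7 kips.
Tension rupture (net): A_n = (5.1875 − 2×0.75)×0.375 = 1.3828 in² (U = 1.0, A_e = A_n). φR_n = 0.75 × 65 × 1.3828 = 67.4 kips.
Governing: min(125.2, 207.0, 125.7, 67.4) = 67.4 kips → net-section rupture.

67.4 kips (net-section rupture governs)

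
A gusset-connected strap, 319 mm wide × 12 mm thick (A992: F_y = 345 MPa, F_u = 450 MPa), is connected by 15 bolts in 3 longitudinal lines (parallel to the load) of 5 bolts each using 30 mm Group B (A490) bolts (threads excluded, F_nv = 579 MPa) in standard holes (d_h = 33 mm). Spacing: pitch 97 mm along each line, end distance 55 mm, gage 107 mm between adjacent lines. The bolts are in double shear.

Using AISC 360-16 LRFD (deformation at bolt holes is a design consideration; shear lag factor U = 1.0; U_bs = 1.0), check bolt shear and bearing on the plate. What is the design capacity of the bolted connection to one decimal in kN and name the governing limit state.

4060.5 kN (bearing governs)

Bolt shear: A_b = π(30)²/4 = 706.86 mm². φR_n = 0.75 × 579 × 706.86 × 15 × 2 = 9208.6 kN.
Bearing (12 mm plate, F_u = 450 MPa): end bolts L_c = 55 − 33/2 = 38.5, R_n = min(1.2×38.5×12×450, 2.4×30×12×450) = 249.48 kN/bolt; interior L_c = 97 − 33 = 64, R_n = 388.8 kN/bolt. φR_n = 0.75 × (3×249.48 + 12×388.8) = 4060.5 kN.
Governing: min(9208.6, 4060.5) = 4060.5 kN → bearing.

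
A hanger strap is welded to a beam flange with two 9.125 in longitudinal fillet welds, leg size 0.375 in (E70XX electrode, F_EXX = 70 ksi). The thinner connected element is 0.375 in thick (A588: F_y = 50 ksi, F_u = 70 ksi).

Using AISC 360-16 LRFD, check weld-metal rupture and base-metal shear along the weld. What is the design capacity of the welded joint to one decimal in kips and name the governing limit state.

152.4 kips (weld metal governs)

Weld metal: throat = 0.707×0.375 = 0.26513 in, L = 2×9.125 = 18.25 in. φR_n = 0.75 × 0.6 × 70 × 0.26513 × 18.25 = 152.4 kips.
Base metal shear (0.375 in plate): yield φR_n = 1.0×0.6×50×0.375×18.25 = 205.3 kips; rupture φR_n = 0.75×0.6×70×0.375×18.25 = 215.6 kips; take 205.3 kips (yield).
Governing: min(152.4, 205.3) = 152.4 kips → weld metal.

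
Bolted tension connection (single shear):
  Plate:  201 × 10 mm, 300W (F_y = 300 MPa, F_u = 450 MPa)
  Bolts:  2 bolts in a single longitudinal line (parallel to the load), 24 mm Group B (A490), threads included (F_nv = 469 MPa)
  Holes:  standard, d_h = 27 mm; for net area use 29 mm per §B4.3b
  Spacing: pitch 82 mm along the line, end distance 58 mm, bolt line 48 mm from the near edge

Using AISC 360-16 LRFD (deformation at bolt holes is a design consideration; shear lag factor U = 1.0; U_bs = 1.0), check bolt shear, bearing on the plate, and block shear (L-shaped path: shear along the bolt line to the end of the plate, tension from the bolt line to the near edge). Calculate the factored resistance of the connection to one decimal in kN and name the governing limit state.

302.1 kN (block shear governs)

Bolt shear: A_b = π(24)²/4 = 452.39 mm². φR_n = 0.75 × 469 × 452.39 × 2 × 1 = 318.3 kN.
Bearing (10 mm plate, F_u = 450 MPa): end bolts L_c = 58 − 27/2 = 44.5, R_n = min(1.2×44.5×10×450, 2.4×24×10×450) = 240.3 kN/bolt; interior L_c = 82 − 27 = 55, R_n = 259.2 kN/bolt. φR_n = 0.75 × (1×240.3 + 1×259.2) = 374.6 kN.
Block shear: shear path 1×[58+1×82] = 1×140 mm, A_gv = 1400, A_nv = 1×(140 − 1.5×29)×10 = 965 mm²; tension to near edge: (48 − 0.5×29)×10 = 335 mm². R_n = min(0.6×450×965, 0.6×300×1400) + 1.0×450×335 = min(260.55, 252) + 150.75 = 402.75 kN. φR_n = 0.75 × 402.75 = 302.1 kN.
Governing: min(318.3, 374.6, 302.1) = 302.1 kN → block shear.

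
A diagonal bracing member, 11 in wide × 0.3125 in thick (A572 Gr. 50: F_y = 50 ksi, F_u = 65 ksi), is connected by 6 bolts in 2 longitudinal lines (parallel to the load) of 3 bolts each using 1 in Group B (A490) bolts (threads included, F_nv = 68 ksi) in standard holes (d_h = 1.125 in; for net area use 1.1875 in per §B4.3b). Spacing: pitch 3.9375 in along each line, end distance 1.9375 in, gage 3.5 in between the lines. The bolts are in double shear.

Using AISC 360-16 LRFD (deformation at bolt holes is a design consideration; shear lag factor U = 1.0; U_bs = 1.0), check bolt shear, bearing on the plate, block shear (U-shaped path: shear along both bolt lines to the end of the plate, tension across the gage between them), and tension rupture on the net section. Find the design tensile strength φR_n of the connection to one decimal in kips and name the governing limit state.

Bolt shear: A_b = π(1)²/4 = 0.7854 in². φR_n = 0.75 × 68 × 0.7854 × 6 × 2 = 480.7 kips.
Bearing (0.3125 in plate, F_u = 65 ksi): end bolts L_c = 1.9375 − 1.125/2 = 1.375, R_n = min(1.2×1.375×0.3125×65, 2.4×1×0.3125×65) = 33.516 kips/bolt; interior L_c = 3.9375 − 1.125 = 2.8125, R_n = 48.75 kips/bolt. φR_n = 0.75 × (2×33.516 + 4×48.75) = 196.5 kips.
Block shear: shear path 2×[1.9375+2×3.9375] = 2×9.8125 in, A_gv = 6.1328, A_nv = 2×(9.8125 − 2.5×1.1875)×0.3125 = 4.2773 in²; tension across gage: (3.5 − 1×1.1875)×0.3125 = 0.72266 in². R_n = min(0.6×65×4.2773, 0.6×50×6.1328) + 1.0×65×0.72266 = min(166.81, 183.98) + 46.973 = 213.78 kips. φR_n = 0.75 × 213.78 = 160.3 kips.
Tension rupture (net): A_n = (11 − 2×1.1875)×0.3125 = 2.6953 in² (U = 1.0, A_e = A_n). φR_n = 0.75 × 65 × 2.6953 = 131.4 kips.
Governing: min(480.7, 196.5, 160.3, 131.4) = 131.4 kips → net-section rupture.

131.4 kips (net-section rupture governs)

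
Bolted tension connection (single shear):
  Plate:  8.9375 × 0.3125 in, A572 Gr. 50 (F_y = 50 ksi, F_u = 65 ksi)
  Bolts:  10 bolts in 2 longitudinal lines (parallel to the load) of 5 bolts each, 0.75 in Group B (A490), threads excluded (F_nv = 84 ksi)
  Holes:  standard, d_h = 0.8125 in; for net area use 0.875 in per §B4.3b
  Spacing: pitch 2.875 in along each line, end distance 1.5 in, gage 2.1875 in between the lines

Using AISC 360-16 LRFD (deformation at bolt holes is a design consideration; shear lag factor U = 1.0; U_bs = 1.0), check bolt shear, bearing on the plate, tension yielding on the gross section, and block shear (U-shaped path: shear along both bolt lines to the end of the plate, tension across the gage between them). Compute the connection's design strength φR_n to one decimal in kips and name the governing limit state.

Bolt shear: A_b = π(0.75)²/4 = 0.44179 in². φR_n = 0.75 × 84 × 0.44179 × 10 × 1 = 278.3 kips.
Bearing (0.3125 in plate, F_u = 65 ksi): end bolts L_c = 1.5 − 0.8125/2 = 1.09375, R_n = min(1.2×1.09375×0.3125×65, 2.4×0.75×0.3125×65) = 26.66 kips/bolt; interior L_c = 2.875 − 0.8125 = 2.0625, R_n = 36.563 kips/bolt. φR_n = 0.75 × (2×26.66 + 8×36.563) = 259.4 kips.
Tension yield (gross): A_g = 8.9375×0.3125 = 2.793 in². φR_n = 0.90 × 50 × 2.793 = 125.7 kips.
Block shear: shear path 2×[1.5+4×2.875] = 2×13 in, A_gv = 8.125, A_nv = 2×(13 − 4.5×0.875)×0.3125 = 5.6641 in²; tension across gage: (2.1875 − 1×0.875)×0.3125 = 0.41016 in². R_n = min(0.6×65×5.6641, 0.6×50×8.125) + 1.0×65×0.41016 = min(220.9, 243.75) + 26.66 = 247.56 kips. φR_n = 0.75 × 247.56 = 185.7 kips.
Governing: min(278.3, 259.4, 125.7, 185.7) = 125.7 kips → gross-section yield.

125.7 kips (gross-section yield governs)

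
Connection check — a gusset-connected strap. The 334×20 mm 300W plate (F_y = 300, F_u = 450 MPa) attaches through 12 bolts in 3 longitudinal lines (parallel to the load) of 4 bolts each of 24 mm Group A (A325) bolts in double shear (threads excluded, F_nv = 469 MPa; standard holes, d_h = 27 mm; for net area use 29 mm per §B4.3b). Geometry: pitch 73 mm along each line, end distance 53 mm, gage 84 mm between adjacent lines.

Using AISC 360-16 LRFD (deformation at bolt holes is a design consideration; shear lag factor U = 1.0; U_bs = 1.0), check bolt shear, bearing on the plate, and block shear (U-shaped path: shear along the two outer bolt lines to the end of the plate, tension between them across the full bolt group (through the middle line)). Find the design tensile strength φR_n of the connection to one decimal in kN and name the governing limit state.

Bolt shear: A_b = π(24)²/4 = 452.39 mm². φR_n = 0.75 × 469 × 452.39 × 12 × 2 = 3819.1 kN.
Bearing (20 mm plate, F_u = 450 MPa): end bolts L_c = 53 − 27/2 = 39.5, R_n = min(1.2×39.5×20×450, 2.4×24×20×450) = 426.6 kN/bolt; interior L_c = 73 − 27 = 46, R_n = 496.8 kN/bolt. φR_n = 0.75 × (3×426.6 + 9×496.8) = 4313.3 kN.
Block shear: shear path 2×[53+3×73] = 2×272 mm, A_gv = 10880, A_nv = 2×(272 − 3.5×29)×20 = 6820 mm²; tension across gage: (168 − 2×29)×20 = 2200 mm². R_n = min(0.6×450×6820, 0.6×300×10880) + 1.0×450×2200 = min(1841.4, 1958.4) + 990 = 2831.4 kN. φR_n = 0.75 × 2831.4 = 2123.6 kN.
Governing: min(3819.1, 4313.3, 2123.6) = 2123.6 kN → block shear.

2123.6 kN (block shear governs)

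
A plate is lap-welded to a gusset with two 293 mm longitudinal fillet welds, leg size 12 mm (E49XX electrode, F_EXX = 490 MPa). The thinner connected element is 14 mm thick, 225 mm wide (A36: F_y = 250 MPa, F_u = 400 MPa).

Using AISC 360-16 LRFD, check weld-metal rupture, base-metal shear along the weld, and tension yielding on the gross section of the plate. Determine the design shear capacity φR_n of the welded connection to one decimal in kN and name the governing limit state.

Weld metal: throat = 0.707×12 = 8.484 mm, L = 2×293 = 586 mm. φR_n = 0.75 × 0.6 × 490 × 8.484 × 586 = 1096.2 kN.
Base metal shear (14 mm plate): yield φR_n = 1.0×0.6×250×14×586 = 1230.6 kN; rupture φR_n = 0.75×0.6×400×14×586 = 1476.7 kN; take 1230.6 kN (yield).
Tension yield (gross): A_g = 225×14 = 3150 mm². φR_n = 0.90 × 250 × 3150 = 708.8 kN.
Governing: min(1096.2, 1230.6, 708.8) = 708.8 kN → gross-section yield.

708.8 kN (gross-section yield governs)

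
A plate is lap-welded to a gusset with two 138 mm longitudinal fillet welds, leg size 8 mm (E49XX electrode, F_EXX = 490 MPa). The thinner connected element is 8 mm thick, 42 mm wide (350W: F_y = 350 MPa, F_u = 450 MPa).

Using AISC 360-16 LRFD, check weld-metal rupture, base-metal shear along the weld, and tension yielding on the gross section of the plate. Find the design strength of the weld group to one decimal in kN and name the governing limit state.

Weld metal: throat = 0.707×8 = 5.656 mm, L = 2×138 = 276 mm. φR_n = 0.75 × 0.6 × 490 × 5.656 × 276 = 344.2 kN.
Base metal shear (8 mm plate): yield φR_n = 1.0×0.6×350×8×276 = 463.7 kN; rupture φR_n = 0.75×0.6×450×8×276 = 447.1 kN; take 447.1 kN (rupture).
Tension yield (gross): A_g = 42×8 = 336 mm². φR_n = 0.90 × 350 × 336 = 105.8 kN.
Governing: min(344.2, 447.1, 105.8) = 105.8 kN → gross-section yield.

105.8 kN (gross-section yield governs)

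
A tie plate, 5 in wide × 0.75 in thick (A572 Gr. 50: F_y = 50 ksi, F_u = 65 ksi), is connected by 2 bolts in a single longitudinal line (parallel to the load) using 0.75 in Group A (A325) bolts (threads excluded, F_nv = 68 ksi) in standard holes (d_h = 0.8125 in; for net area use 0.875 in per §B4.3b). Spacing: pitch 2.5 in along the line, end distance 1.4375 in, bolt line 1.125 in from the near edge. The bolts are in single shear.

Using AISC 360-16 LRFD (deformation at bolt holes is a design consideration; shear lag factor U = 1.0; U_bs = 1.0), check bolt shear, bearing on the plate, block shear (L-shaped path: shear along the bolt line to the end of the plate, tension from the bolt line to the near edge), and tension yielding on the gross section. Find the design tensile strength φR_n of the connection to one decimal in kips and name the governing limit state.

Bolt shear: A_b = π(0.75)²/4 = 0.44179 in². φR_n = 0.75 × 68 × 0.44179 × 2 × 1 = 45.1 kips.
Bearing (0.75 in plate, F_u = 65 ksi): end bolts L_c = 1.4375 − 0.8125/2 = 1.03125, R_n = min(1.2×1.03125×0.75×65, 2.4×0.75×0.75×65) = 60.328 kips/bolt; interior L_c = 2.5 − 0.8125 = 1.6875, R_n = 87.75 kips/bolt. φR_n = 0.75 × (1×60.328 + 1×87.75) = 111.1 kips.
Block shear: shear path 1×[1.4375+1×2.5] = 1×3.9375 in, A_gv = 2.9531, A_nv = 1×(3.9375 − 1.5×0.875)×0.75 = 1.9688 in²; tension to near edge: (1.125 − 0.5×0.875)×0.75 = 0.51563 in². R_n = min(0.6×65×1.9688, 0.6×50×2.9531) + 1.0×65×0.51563 = min(76.783, 88.593) + 33.516 = 110.3 kips. φR_n = 0.75 × 110.3 = 82.7 kips.
Tension yield (gross): A_g = 5×0.75 = 3.75 in². φR_n = 0.90 × 50 × 3.75 = 168.8 kips.
Governing: min(45.1, 111.1, 82.7, 168.8) = 45.1 kips → bolt shear.

45.1 kips (bolt shear governs)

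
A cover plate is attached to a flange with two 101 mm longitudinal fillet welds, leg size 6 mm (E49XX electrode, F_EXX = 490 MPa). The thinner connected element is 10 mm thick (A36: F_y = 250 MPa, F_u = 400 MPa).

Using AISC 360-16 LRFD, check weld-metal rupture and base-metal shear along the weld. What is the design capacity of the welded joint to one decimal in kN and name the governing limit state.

Weld metal: throat = 0.707×6 = 4.242 mm, L = 2×101 = 202 mm. φR_n = 0.75 × 0.6 × 490 × 4.242 × 202 = 188.9 kN.
Base metal shear (10 mm plate): yield φR_n = 1.0×0.6×250×10×202 = 303.0 kN; rupture φR_n = 0.75×0.6×400×10×202 = 363.6 kN; take 303.0 kN (yield).
Governing: min(188.9, 303.0) = 188.9 kN → weld metal.

188.9 kN (weld metal governs)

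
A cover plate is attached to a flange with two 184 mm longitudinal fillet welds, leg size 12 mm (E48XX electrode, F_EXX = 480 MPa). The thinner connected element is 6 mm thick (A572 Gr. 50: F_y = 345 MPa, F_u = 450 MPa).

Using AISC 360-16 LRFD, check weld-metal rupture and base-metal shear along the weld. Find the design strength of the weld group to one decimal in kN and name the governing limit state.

447.1 kN (base-metal shear governs)

Weld metal: throat = 0.707×12 = 8.484 mm, L = 2×184 = 368 mm. φR_n = 0.75 × 0.6 × 480 × 8.484 × 368 = 674.4 kN.
Base metal shear (6 mm plate): yield φR_n = 1.0×0.6×345×6×368 = 457.1 kN; rupture φR_n = 0.75×0.6×450×6×368 = 447.1 kN; take 447.1 kN (rupture).
Governing: min(674.4, 447.1) = 447.1 kN → base-metal shear.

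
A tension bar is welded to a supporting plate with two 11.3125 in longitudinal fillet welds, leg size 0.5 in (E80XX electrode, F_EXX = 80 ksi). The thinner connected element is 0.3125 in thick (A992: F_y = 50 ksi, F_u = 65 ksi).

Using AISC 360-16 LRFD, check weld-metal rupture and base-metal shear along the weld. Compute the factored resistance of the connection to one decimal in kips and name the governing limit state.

Weld metal: throat = 0.707×0.5 = 0.3535 in, L = 2×11.3125 = 22.625 in. φR_n = 0.75 × 0.6 × 80 × 0.3535 × 22.625 = 287.9 kips.
Base metal shear (0.3125 in plate): yield φR_n = 1.0×0.6×50×0.3125×22.625 = 212.1 kips; rupture φR_n = 0.75×0.6×65×0.3125×22.625 = 206.8 kips; take 206.8 kips (rupture).
Governing: min(287.9, 206.8) = 206.8 kips → base-metal shear.

206.8 kips (base-metal shear governs)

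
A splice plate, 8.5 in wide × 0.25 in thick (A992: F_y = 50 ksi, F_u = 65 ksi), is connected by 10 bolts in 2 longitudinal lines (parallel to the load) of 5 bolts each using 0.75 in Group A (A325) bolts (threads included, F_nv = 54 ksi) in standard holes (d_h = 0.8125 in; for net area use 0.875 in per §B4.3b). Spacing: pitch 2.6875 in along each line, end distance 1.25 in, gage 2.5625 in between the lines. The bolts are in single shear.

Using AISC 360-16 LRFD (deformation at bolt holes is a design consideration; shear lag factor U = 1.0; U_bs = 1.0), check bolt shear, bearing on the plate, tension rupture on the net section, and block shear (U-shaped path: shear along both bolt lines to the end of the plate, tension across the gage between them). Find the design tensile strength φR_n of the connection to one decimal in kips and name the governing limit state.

82.3 kips (net-section rupture governs)

Bolt shear: A_b = π(0.75)²/4 = 0.44179 in². φR_n = 0.75 × 54 × 0.44179 × 10 × 1 = 178.9 kips.
Bearing (0.25 in plate, F_u = 65 ksi): end bolts L_c = 1.25 − 0.8125/2 = 0.84375, R_n = min(1.2×0.84375×0.25×65, 2.4×0.75×0.25×65) = 16.453 kips/bolt; interior L_c = 2.6875 − 0.8125 = 1.875, R_n = 29.25 kips/bolt. φR_n = 0.75 × (2×16.453 + 8×29.25) = 200.2 kips.
Tension rupture (net): A_n = (8.5 − 2×0.875)×0.25 = 1.6875 in² (U = 1.0, A_e = A_n). φR_n = 0.75 × 65 × 1.6875 = 82.3 kips.
Block shear: shear path 2×[1.25+4×2.6875] = 2×12 in, A_gv = 6, A_nv = 2×(12 − 4.5×0.875)×0.25 = 4.0313 in²; tension across gage: (2.5625 − 1×0.875)×0.25 = 0.42188 in². R_n = min(0.6×65×4.0313, 0.6×50×6) + 1.0×65×0.42188 = min(157.22, 180) + 27.422 = 184.64 kips. φR_n = 0.75 × 184.64 = 138.5 kips.
Governing: min(178.9, 200.2, 82.3, 138.5) = 82.3 kips → net-section rupture.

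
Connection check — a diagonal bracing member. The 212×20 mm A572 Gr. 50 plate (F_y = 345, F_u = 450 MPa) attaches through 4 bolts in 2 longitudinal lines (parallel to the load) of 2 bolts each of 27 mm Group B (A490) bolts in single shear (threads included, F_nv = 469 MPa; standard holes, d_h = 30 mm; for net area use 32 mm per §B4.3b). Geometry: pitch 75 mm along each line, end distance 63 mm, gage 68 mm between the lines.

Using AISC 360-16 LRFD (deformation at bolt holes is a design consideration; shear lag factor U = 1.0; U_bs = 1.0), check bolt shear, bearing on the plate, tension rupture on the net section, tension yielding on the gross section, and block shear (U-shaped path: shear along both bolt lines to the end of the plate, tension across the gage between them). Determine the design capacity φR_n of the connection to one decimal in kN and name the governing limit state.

805.6 kN (bolt shear governs)

Bolt shear: A_b = π(27)²/4 = 572.56 mm². φR_n = 0.75 × 469 × 572.56 × 4 × 1 = 805.6 kN.
Bearing (20 mm plate, F_u = 450 MPa): end bolts L_c = 63 − 30/2 = 48, R_n = min(1.2×48×20×450, 2.4×27×20×450) = 518.4 kN/bolt; interior L_c = 75 − 30 = 45, R_n = 486 kN/bolt. φR_n = 0.75 × (2×518.4 + 2×486) = 1506.6 kN.
Tension rupture (net): A_n = (212 − 2×32)×20 = 2960 mm² (U = 1.0, A_e = A_n). φR_n = 0.75 × 450 × 2960 = 999.0 kN.
Tension yield (gross): A_g = 212×20 = 4240 mm². φR_n = 0.90 × 345 × 4240 = 1316.5 kN.
Block shear: shear path 2×[63+1×75] = 2×138 mm, A_gv = 5520, A_nv = 2×(138 − 1.5×32)×20 = 3600 mm²; tension across gage: (68 − 1×32)×20 = 720 mm². R_n = min(0.6×450×3600, 0.6×345×5520) + 1.0×450×720 = min(972, 1142.6) + 324 = 1296 kN. φR_n = 0.75 × 1296 = 972.0 kN.
Governing: min(805.6, 1506.6, 999.0, 1316.5, 972.0) = 805.6 kN → bolt shear.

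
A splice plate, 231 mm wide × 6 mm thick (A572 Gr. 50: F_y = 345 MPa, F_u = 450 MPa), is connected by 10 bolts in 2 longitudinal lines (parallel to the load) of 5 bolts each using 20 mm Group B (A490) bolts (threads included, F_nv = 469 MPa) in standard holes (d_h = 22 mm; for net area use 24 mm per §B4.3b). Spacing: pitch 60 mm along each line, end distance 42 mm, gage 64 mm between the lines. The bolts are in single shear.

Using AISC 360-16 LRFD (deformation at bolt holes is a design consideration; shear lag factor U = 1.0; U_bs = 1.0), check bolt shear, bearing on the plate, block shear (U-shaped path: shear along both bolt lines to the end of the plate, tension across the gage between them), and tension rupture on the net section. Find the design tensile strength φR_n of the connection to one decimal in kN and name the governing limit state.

370.6 kN (net-section rupture governs)

Bolt shear: A_b = π(20)²/4 = 314.16 mm². φR_n = 0.75 × 469 × 314.16 × 10 × 1 = 1105.1 kN.
Bearing (6 mm plate, F_u = 450 MPa): end bolts L_c = 42 − 22/2 = 31, R_n = min(1.2×31×6×450, 2.4×20×6×450) = 100.44 kN/bolt; interior L_c = 60 − 22 = 38, R_n = 123.12 kN/bolt. φR_n = 0.75 × (2×100.44 + 8×123.12) = 889.4 kN.
Block shear: shear path 2×[42+4×60] = 2×282 mm, A_gv = 3384, A_nv = 2×(282 − 4.5×24)×6 = 2088 mm²; tension across gage: (64 − 1×24)×6 = 240 mm². R_n = min(0.6×450×2088, 0.6×345×3384) + 1.0×450×240 = min(563.76, 700.49) + 108 = 671.76 kN. φR_n = 0.75 × 671.76 = 503.8 kN.
Tension rupture (net): A_n = (231 − 2×24)×6 = 1098 mm² (U = 1.0, A_e = A_n). φR_n = 0.75 × 450 × 1098 = 370.6 kN.
Governing: min(1105.1, 889.4, 503.8, 370.6) = 370.6 kN → net-section rupture.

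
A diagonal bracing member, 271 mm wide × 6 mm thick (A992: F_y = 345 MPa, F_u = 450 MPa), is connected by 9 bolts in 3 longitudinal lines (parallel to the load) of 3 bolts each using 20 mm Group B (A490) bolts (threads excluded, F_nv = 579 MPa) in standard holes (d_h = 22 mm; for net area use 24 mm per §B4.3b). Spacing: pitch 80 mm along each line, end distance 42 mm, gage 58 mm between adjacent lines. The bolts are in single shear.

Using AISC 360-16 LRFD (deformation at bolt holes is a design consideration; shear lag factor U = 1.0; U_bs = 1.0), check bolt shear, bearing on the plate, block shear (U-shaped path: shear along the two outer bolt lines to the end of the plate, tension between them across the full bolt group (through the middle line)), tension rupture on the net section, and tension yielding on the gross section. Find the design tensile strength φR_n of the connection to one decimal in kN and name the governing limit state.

Bolt shear: A_b = π(20)²/4 = 314.16 mm². φR_n = 0.75 × 579 × 314.16 × 9 × 1 = 1227.8 kN.
Bearing (6 mm plate, F_u = 450 MPa): end bolts L_c = 42 − 22/2 = 31, R_n = min(1.2×31×6×450, 2.4×20×6×450) = 100.44 kN/bolt; interior L_c = 80 − 22 = 58, R_n = 129.6 kN/bolt. φR_n = 0.75 × (3×100.44 + 6×129.6) = 809.2 kN.
Block shear: shear path 2×[42+2×80] = 2×202 mm, A_gv = 2424, A_nv = 2×(202 − 2.5×24)×6 = 1704 mm²; tension across gage: (116 − 2×24)×6 = 408 mm². R_n = min(0.6×450×1704, 0.6×345×2424) + 1.0×450×408 = min(460.08, 501.77) + 183.6 = 643.68 kN. φR_n = 0.75 × 643.68 = 482.8 kN.
Tension rupture (net): A_n = (271 − 3×24)×6 = 1194 mm² (U = 1.0, A_e = A_n). φR_n = 0.75 × 450 × 1194 = 403.0 kN.
Tension yield (gross): A_g = 271×6 = 1626 mm². φR_n = 0.90 × 345 × 1626 = 504.9 kN.
Governing: min(1227.8, 809.2, 482.8, 403.0, 504.9) = 403.0 kN → net-section rupture.

403.0 kN (net-section rupture governs)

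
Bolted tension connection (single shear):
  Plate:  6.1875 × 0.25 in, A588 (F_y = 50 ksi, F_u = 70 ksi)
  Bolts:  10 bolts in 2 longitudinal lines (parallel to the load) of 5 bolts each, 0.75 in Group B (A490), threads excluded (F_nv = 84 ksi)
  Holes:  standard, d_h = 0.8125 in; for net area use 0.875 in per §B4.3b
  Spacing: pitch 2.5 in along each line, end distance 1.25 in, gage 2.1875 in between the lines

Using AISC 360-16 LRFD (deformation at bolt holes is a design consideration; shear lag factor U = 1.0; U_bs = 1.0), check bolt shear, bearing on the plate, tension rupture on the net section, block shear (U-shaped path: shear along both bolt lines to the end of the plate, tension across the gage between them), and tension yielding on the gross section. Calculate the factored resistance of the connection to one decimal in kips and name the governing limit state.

Bolt shear: A_b = π(0.75)²/4 = 0.44179 in². φR_n = 0.75 × 84 × 0.44179 × 10 × 1 = 278.3 kips.
Bearing (0.25 in plate, F_u = 70 ksi): end bolts L_c = 1.25 − 0.8125/2 = 0.84375, R_n = min(1.2×0.84375×0.25×70, 2.4×0.75×0.25×70) = 17.719 kips/bolt; interior L_c = 2.5 − 0.8125 = 1.6875, R_n = 31.5 kips/bolt. φR_n = 0.75 × (2×17.719 + 8×31.5) = 215.6 kips.
Tension rupture (net): A_n = (6.1875 − 2×0.875)×0.25 = 1.1094 in² (U = 1.0, A_e = A_n). φR_n = 0.75 × 70 × 1.1094 = 58.2 kips.
Block shear: shear path 2×[1.25+4×2.5] = 2×11.25 in, A_gv = 5.625, A_nv = 2×(11.25 − 4.5×0.875)×0.25 = 3.6563 in²; tension across gage: (2.1875 − 1×0.875)×0.25 = 0.32813 in². R_n = min(0.6×70×3.6563, 0.6×50×5.625) + 1.0×70×0.32813 = min(153.56, 168.75) + 22.969 = 176.53 kips. φR_n = 0.75 × 176.53 = 132.4 kips.
Tension yield (gross): A_g = 6.1875×0.25 = 1.5469 in². φR_n = 0.90 × 50 × 1.5469 = 69.6 kips.
Governing: min(278.3, 215.6, 58.2, 132.4, 69.6) = 58.2 kips → net-section rupture.

58.2 kips (net-section rupture governs)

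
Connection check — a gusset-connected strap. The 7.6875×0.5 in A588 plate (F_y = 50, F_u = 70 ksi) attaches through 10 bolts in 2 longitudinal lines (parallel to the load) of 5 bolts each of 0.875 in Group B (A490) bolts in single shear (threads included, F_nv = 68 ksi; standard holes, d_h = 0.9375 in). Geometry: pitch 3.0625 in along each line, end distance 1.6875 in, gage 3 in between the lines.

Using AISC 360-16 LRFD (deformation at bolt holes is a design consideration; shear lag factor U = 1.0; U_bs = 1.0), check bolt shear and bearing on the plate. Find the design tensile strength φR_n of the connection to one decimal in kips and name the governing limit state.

306.7 kips (bolt shear governs)

Bolt shear: A_b = π(0.875)²/4 = 0.60132 in². φR_n = 0.75 × 68 × 0.60132 × 10 × 1 = 306.7 kips.
Bearing (0.5 in plate, F_u = 70 ksi): end bolts L_c = 1.6875 − 0.9375/2 = 1.21875, R_n = min(1.2×1.21875×0.5×70, 2.4×0.875×0.5×70) = 51.188 kips/bolt; interior L_c = 3.0625 − 0.9375 = 2.125, R_n = 73.5 kips/bolt. φR_n = 0.75 × (2×51.188 + 8×73.5) = 517.8 kips.
Governing: min(306.7, 517.8) = 306.7 kips → bolt shear.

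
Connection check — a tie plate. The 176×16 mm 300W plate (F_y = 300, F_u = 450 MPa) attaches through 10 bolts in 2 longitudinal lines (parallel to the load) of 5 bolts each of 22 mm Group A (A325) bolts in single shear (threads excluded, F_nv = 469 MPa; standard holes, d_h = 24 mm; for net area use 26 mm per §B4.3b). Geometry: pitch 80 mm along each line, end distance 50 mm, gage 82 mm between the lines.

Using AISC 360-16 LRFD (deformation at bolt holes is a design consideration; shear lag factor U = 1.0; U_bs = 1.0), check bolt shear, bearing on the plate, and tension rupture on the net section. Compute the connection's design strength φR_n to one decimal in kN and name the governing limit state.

669.6 kN (net-section rupture governs)

Bolt shear: A_b = π(22)²/4 = 380.13 mm². φR_n = 0.75 × 469 × 380.13 × 10 × 1 = 1337.1 kN.
Bearing (16 mm plate, F_u = 450 MPa): end bolts L_c = 50 − 24/2 = 38, R_n = min(1.2×38×16×450, 2.4×22×16×450) = 328.32 kN/bolt; interior L_c = 80 − 24 = 56, R_n = 380.16 kN/bolt. φR_n = 0.75 × (2×328.32 + 8×380.16) = 2773.4 kN.
Tension rupture (net): A_n = (176 − 2×26)×16 = 1984 mm² (U = 1.0, A_e = A_n). φR_n = 0.75 × 450 × 1984 = 669.6 kN.
Governing: min(1337.1, 2773.4, 669.6) = 669.6 kN → net-section rupture.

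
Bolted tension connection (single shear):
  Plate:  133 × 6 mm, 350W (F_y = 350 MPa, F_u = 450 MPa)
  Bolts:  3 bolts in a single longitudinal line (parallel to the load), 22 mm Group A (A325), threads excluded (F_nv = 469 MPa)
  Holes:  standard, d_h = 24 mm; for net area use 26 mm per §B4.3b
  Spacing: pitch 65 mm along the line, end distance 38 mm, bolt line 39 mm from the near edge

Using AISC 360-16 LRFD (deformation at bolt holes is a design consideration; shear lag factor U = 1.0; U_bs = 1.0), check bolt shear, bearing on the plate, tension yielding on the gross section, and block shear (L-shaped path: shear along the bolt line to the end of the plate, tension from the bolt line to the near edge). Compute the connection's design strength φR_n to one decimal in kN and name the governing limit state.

Bolt shear: A_b = π(22)²/4 = 380.13 mm². φR_n = 0.75 × 469 × 380.13 × 3 × 1 = 401.1 kN.
Bearing (6 mm plate, F_u = 450 MPa): end bolts L_c = 38 − 24/2 = 26, R_n = min(1.2×26×6×450, 2.4×22×6×450) = 84.24 kN/bolt; interior L_c = 65 − 24 = 41, R_n = 132.84 kN/bolt. φR_n = 0.75 × (1×84.24 + 2×132.84) = 262.4 kN.
Tension yield (gross): A_g = 133×6 = 798 mm². φR_n = 0.90 × 350 × 798 = 251.4 kN.
Block shear: shear path 1×[38+2×65] = 1×168 mm, A_gv = 1008, A_nv = 1×(168 − 2.5×26)×6 = 618 mm²; tension to near edge: (39 − 0.5×26)×6 = 156 mm². R_n = min(0.6×450×618, 0.6×350×1008) + 1.0×450×156 = min(166.86, 211.68) + 70.2 = 237.06 kN. φR_n = 0.75 × 237.06 = 177.8 kN.
Governing: min(401.1, 262.4, 251.4, 177.8) = 177.8 kN → block shear.

177.8 kN (block shear governs)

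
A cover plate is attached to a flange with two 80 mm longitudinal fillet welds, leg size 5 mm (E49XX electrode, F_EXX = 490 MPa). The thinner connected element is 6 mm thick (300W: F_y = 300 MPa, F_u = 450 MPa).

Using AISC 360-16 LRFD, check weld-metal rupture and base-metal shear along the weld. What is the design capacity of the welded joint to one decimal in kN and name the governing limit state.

124.7 kN (weld metal governs)

Weld metal: throat = 0.707×5 = 3.535 mm, L = 2×80 = 160 mm. φR_n = 0.75 × 0.6 × 490 × 3.535 × 160 = 124.7 kN.
Base metal shear (6 mm plate): yield φR_n = 1.0×0.6×300×6×160 = 172.8 kN; rupture φR_n = 0.75×0.6×450×6×160 = 194.4 kN; take 172.8 kN (yield).
Governing: min(124.7, 172.8) = 124.7 kN → weld metal.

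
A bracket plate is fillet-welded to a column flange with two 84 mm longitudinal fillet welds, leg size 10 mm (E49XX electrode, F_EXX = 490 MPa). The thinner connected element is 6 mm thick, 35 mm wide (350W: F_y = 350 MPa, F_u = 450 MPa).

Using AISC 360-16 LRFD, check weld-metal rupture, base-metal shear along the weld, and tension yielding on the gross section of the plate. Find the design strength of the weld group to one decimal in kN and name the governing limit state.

66.2 kN (gross-section yield governs)

Weld metal: throat = 0.707×10 = 7.07 mm, L = 2×84 = 168 mm. φR_n = 0.75 × 0.6 × 490 × 7.07 × 168 = 261.9 kN.
Base metal shear (6 mm plate): yield φR_n = 1.0×0.6×350×6×168 = 211.7 kN; rupture φR_n = 0.75×0.6×450×6×168 = 204.1 kN; take 204.1 kN (rupture).
Tension yield (gross): A_g = 35×6 = 210 mm². φR_n = 0.90 × 350 × 210 = 66.2 kN.
Governing: min(261.9, 204.1, 66.2) = 66.2 kN → gross-section yield.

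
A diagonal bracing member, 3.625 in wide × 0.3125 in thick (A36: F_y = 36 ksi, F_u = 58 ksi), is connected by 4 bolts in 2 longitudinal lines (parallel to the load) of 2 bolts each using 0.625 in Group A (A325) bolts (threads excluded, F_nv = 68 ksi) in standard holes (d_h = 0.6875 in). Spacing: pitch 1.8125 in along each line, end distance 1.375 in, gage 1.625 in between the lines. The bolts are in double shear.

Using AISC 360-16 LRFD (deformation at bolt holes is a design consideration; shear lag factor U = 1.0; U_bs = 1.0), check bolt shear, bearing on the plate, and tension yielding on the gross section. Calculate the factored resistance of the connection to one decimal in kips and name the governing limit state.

Bolt shear: A_b = π(0.625)²/4 = 0.3068 in². φR_n = 0.75 × 68 × 0.3068 × 4 × 2 = 125.2 kips.
Bearing (0.3125 in plate, F_u = 58 ksi): end bolts L_c = 1.375 − 0.6875/2 = 1.03125, R_n = min(1.2×1.03125×0.3125×58, 2.4×0.625×0.3125×58) = 22.43 kips/bolt; interior L_c = 1.8125 − 0.6875 = 1.125, R_n = 24.469 kips/bolt. φR_n = 0.75 × (2×22.43 + 2×24.469) = 70.3 kips.
Tension yield (gross): A_g = 3.625×0.3125 = 1.1328 in². φR_n = 0.90 × 36 × 1.1328 = 36.7 kips.
Governing: min(125.2, 70.3, 36.7) = 36.7 kips → gross-section yield.

36.7 kips (gross-section yield governs)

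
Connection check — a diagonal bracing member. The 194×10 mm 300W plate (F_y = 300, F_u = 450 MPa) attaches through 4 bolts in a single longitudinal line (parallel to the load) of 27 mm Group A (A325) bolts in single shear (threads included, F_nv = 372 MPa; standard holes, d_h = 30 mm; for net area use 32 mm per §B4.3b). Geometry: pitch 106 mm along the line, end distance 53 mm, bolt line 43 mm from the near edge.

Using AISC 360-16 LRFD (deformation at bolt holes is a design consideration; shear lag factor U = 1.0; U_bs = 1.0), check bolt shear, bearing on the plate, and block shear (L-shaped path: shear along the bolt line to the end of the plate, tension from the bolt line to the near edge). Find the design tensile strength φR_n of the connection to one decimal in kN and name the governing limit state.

Bolt shear: A_b = π(27)²/4 = 572.56 mm². φR_n = 0.75 × 372 × 572.56 × 4 × 1 = 639.0 kN.
Bearing (10 mm plate, F_u = 450 MPa): end bolts L_c = 53 − 30/2 = 38, R_n = min(1.2×38×10×450, 2.4×27×10×450) = 205.2 kN/bolt; interior L_c = 106 − 30 = 76, R_n = 291.6 kN/bolt. φR_n = 0.75 × (1×205.2 + 3×291.6) = 810.0 kN.
Block shear: shear path 1×[53+3×106] = 1×371 mm, A_gv = 3710, A_nv = 1×(371 − 3.5×32)×10 = 2590 mm²; tension to near edge: (43 − 0.5×32)×10 = 270 mm². R_n = min(0.6×450×2590, 0.6×300×3710) + 1.0×450×270 = min(699.3, 667.8) + 121.5 = 789.3 kN. φR_n = 0.75 × 789.3 = 592.0 kN.
Governing: min(639.0, 810.0, 592.0) = 592.0 kN → block shear.

592.0 kN (block shear governs)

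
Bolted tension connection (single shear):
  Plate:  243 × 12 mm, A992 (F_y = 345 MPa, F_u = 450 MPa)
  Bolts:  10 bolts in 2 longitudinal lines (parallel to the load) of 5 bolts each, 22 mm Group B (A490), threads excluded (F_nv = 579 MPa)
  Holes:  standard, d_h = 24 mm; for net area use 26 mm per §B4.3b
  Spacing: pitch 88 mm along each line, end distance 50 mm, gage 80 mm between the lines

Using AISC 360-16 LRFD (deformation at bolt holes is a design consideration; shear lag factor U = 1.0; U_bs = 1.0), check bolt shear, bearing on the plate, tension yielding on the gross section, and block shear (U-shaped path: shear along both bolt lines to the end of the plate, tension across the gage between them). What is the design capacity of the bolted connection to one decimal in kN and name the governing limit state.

Bolt shear: A_b = π(22)²/4 = 380.13 mm². φR_n = 0.75 × 579 × 380.13 × 10 × 1 = 1650.7 kN.
Bearing (12 mm plate, F_u = 450 MPa): end bolts L_c = 50 − 24/2 = 38, R_n = min(1.2×38×12×450, 2.4×22×12×450) = 246.24 kN/bolt; interior L_c = 88 − 24 = 64, R_n = 285.12 kN/bolt. φR_n = 0.75 × (2×246.24 + 8×285.12) = 2080.1 kN.
Tension yield (gross): A_g = 243×12 = 2916 mm². φR_n = 0.90 × 345 × 2916 = 905.4 kN.
Block shear: shear path 2×[50+4×88] = 2×402 mm, A_gv = 9648, A_nv = 2×(402 − 4.5×26)×12 = 6840 mm²; tension across gage: (80 − 1×26)×12 = 648 mm². R_n = min(0.6×450×6840, 0.6×345×9648) + 1.0×450×648 = min(1846.8, 1997.1) + 291.6 = 2138.4 kN. φR_n = 0.75 × 2138.4 = 1603.8 kN.
Governing: min(1650.7, 2080.1, 905.4, 1603.8) = 905.4 kN → gross-section yield.

905.4 kN (gross-section yield governs)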